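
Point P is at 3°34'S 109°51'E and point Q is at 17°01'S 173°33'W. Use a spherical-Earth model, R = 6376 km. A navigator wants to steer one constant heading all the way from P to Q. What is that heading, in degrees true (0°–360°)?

Meridional parts: M(φ₁)=-0.0623, M(φ₂)=-0.3015 → ΔM = -0.2392;  Δλ = +1.3369 rad
tan C = Δλ / ΔM = -5.5898 → C = 100.14°

100.1°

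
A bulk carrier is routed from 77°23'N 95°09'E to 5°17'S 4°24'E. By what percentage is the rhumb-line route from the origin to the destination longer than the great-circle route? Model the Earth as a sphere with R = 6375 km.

Great circle: σ = 1.6636 rad → d_gc = Rσ = 10605.7 km
Rhumb: Δφ = -1.4428, Δλ = -1.5839, Δψ = -2.2946, q = Δφ/Δψ = 0.6288 → d_rh = R√(Δφ²+q²Δλ²) = 11176.3 km
Excess = (11176.3 − 10605.7) / 10605.7 = 570.6 / 10605.7 = 5.38% ≈ 5.4%

5.4%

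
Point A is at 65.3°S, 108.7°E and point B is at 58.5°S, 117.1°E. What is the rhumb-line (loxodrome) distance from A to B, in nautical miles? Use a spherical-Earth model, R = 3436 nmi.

Rhumb course C = atan2(Δλ, Δψ) with Δψ = ln[tan(π/4+φ₂/2)/tan(π/4+φ₁/2)] = +0.2532, Δλ = +0.1466 → C = 30.07°
d = R·|Δφ| / |cos C| = 3436·0.11868 / 0.86537 = 471 nmi

471 nmi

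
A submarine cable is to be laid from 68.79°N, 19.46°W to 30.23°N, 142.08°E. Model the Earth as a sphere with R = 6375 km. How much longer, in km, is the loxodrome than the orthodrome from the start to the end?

Great circle: cos σ = sin φ₁ sin φ₂ + cos φ₁ cos φ₂ cos Δλ,  σ = 1.3971 rad → d_gc = 8906.3 km
Rhumb line: Δψ = -1.1214, q = Δφ/Δψ = 0.6001, d_rh = R√(Δφ²+q²Δλ²) = 11608.3 km
Excess = 11608.3 − 8906.3 = 2702.0 ≈ 2702 km

2702 km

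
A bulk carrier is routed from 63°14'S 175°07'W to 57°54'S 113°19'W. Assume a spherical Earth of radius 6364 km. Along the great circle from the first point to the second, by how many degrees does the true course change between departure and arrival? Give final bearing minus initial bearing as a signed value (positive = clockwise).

Initial bearing θ₁ = atan2(sin Δλ cos φ₂, cos φ₁ sin φ₂ − sin φ₁ cos φ₂ cos Δλ) = 108.57°
Final bearing θ₂ = (initial bearing from the destination back to the start) + 180° = 53.45°
Δθ = θ₂ − θ₁ = -55.1°

-55.1°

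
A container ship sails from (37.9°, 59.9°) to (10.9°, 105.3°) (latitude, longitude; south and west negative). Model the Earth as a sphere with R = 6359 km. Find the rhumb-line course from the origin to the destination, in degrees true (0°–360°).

Meridional parts: M(φ₁)=+0.7158, M(φ₂)=+0.1914 → ΔM = -0.5244;  Δλ = +0.7924 rad
tan C = Δλ / ΔM = -1.5111 → C = 123.50°

123.5°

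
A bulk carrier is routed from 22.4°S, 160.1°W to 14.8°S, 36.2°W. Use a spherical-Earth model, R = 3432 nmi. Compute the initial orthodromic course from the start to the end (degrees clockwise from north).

N = sin Δλ·cos φ₂ = +0.8025;  D = cos φ₁ sin φ₂ − sin φ₁ cos φ₂ cos Δλ = -0.4417
initial course = atan2(N, D) = 118.83°

118.8°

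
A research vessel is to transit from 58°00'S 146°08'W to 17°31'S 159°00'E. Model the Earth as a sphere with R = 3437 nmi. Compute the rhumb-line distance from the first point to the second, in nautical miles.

Rhumb course C = atan2(Δλ, Δψ) with Δψ = ln[tan(π/4+φ₂/2)/tan(π/4+φ₁/2)] = +0.9386, Δλ = -0.9576 → C = 314.42°
d = R·|Δφ| / |cos C| = 3437·0.70657 / 0.69997 = 3469 nmi

3469 nmi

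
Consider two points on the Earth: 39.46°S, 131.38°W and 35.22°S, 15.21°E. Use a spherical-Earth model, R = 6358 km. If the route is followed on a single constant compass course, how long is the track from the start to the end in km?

12935 km

Δψ = ln[tan(π/4+φ₂/2)/tan(π/4+φ₁/2)] = +0.0931;  Δφ = +0.0740 rad,  Δλ = +2.5585 rad
q = Δφ/Δψ = 0.7947
d = R·√(Δφ² + q²Δλ²) = 6358·2.03446 = 12935 km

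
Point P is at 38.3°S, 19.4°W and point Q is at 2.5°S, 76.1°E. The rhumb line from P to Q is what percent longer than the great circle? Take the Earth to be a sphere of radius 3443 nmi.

2.0%

Great circle: σ = 1.6189 rad → d_gc = Rσ = 5574.0 nmi
Rhumb: Δφ = +0.6248, Δλ = +1.6668, Δψ = +0.6810, q = Δφ/Δψ = 0.9175 → d_rh = R√(Δφ²+q²Δλ²) = 5687.9 nmi
Excess = (5687.9 − 5574.0) / 5574.0 = 113.9 / 5574.0 = 2.04% ≈ 2.0%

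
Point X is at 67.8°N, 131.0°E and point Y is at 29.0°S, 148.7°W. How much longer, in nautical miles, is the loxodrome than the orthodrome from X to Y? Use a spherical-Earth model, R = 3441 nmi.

Great circle: cos σ = sin φ₁ sin φ₂ + cos φ₁ cos φ₂ cos Δλ,  σ = 1.9749 rad → d_gc = 6795.6 nmi
Rhumb line: Δψ = -2.1579, q = Δφ/Δψ = 0.7829, d_rh = R√(Δφ²+q²Δλ²) = 6932.0 nmi
Excess = 6932.0 − 6795.6 = 136.4 ≈ 136 nmi

136 nmi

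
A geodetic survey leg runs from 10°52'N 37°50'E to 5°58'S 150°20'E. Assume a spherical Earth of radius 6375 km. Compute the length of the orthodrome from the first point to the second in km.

12591 km

Haversine: a = sin²(Δφ/2)+cos φ₁ cos φ₂ sin²(Δλ/2) = 0.69669;  σ = 2·atan2(√a,√(1−a))
σ = 113.165° → d = Rσ = 6375·1.97510 = 12591 km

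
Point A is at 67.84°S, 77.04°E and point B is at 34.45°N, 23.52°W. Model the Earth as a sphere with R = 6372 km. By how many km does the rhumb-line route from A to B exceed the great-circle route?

417 km

Great circle: cos σ = sin φ₁ sin φ₂ + cos φ₁ cos φ₂ cos Δλ,  σ = 2.1906 rad → d_gc = 13958.7 km
Rhumb line: Δψ = +2.2717, q = Δφ/Δψ = 0.7859, d_rh = R√(Δφ²+q²Δλ²) = 14375.7 km
Excess = 14375.7 − 13958.7 = 417.0 ≈ 417 km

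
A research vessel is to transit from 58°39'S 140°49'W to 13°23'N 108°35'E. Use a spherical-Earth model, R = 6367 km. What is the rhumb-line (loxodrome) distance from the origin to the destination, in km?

13011 km

Δψ = ln[tan(π/4+φ₂/2)/tan(π/4+φ₁/2)] = +1.5065;  Δφ = +1.2572 rad,  Δλ = -1.9303 rad
q = Δφ/Δψ = 0.8345
d = R·√(Δφ² + q²Δλ²) = 6367·2.04344 = 13011 km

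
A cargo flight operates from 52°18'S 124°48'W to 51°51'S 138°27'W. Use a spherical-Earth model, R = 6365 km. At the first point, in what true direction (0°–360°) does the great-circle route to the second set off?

θ = atan2( sin Δλ·cos φ₂ ,  cos φ₁ sin φ₂ − sin φ₁ cos φ₂ cos Δλ )
  = atan2(-0.1458, -0.0060) = 267.66°

267.7°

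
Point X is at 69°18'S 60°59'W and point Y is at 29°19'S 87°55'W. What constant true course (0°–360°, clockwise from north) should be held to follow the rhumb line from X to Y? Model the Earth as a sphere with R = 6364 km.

338.0°

Δψ = ln[tan(π/4+φ₂/2)/tan(π/4+φ₁/2)] = +1.1647
Δλ = -0.4701 rad (taken the short way round)
course = atan2(Δλ, Δψ) = 338.02°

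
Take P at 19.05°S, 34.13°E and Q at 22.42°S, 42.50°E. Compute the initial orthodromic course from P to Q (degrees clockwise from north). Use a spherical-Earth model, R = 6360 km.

θ = atan2( sin Δλ·cos φ₂ ,  cos φ₁ sin φ₂ − sin φ₁ cos φ₂ cos Δλ )
  = atan2(+0.1346, -0.0620) = 114.74°

114.7°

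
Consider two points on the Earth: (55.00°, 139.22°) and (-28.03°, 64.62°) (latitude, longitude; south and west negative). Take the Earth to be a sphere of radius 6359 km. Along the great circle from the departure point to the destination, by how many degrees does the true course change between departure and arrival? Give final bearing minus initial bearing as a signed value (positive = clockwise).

At departure: θ₁ = atan2(sin Δλ cos φ₂, cos φ₁ sin φ₂ − sin φ₁ cos φ₂ cos Δλ) = 241.53°
At arrival: θ₂ = atan2(sin Δλ cos φ₁, −cos φ₂ sin φ₁ + sin φ₂ cos φ₁ cos Δλ) = 214.83°
Δθ = θ₂ − θ₁ = -26.7°

-26.7°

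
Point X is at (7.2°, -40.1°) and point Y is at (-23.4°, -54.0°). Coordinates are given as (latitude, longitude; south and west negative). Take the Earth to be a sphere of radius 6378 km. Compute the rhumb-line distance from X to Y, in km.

3727 km

Rhumb course C = atan2(Δλ, Δψ) with Δψ = ln[tan(π/4+φ₂/2)/tan(π/4+φ₁/2)] = -0.5463, Δλ = -0.2426 → C = 203.95°
d = R·|Δφ| / |cos C| = 6378·0.53407 / 0.91392 = 3727 km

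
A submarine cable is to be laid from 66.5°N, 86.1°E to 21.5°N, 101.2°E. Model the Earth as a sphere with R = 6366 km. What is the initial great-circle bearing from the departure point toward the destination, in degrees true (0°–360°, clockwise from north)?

N = sin Δλ·cos φ₂ = +0.2424;  D = cos φ₁ sin φ₂ − sin φ₁ cos φ₂ cos Δλ = -0.6776
initial course = atan2(N, D) = 160.32°

160.3°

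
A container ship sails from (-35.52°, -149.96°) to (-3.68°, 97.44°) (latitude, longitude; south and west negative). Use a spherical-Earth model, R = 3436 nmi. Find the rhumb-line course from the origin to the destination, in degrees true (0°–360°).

Meridional parts: M(φ₁)=-0.6640, M(φ₂)=-0.0643 → ΔM = +0.5997;  Δλ = -1.9652 rad
tan C = Δλ / ΔM = -3.2772 → C = 286.97°

287.0°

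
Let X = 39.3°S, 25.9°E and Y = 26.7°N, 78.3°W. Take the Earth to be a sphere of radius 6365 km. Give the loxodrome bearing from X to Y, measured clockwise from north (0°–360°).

Meridional parts: M(φ₁)=-0.7470, M(φ₂)=+0.4838 → ΔM = +1.2309;  Δλ = -1.8186 rad
tan C = Δλ / ΔM = -1.4775 → C = 304.09°

304.1°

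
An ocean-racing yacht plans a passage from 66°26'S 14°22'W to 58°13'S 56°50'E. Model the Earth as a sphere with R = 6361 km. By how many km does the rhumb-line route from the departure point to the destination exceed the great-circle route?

193 km

Great circle: cos σ = sin φ₁ sin φ₂ + cos φ₁ cos φ₂ cos Δλ,  σ = 0.5605 rad → d_gc = 3565.06 km
Rhumb line: Δψ = +0.3110, q = Δφ/Δψ = 0.4611, d_rh = R√(Δφ²+q²Δλ²) = 3757.59 km
Excess = 3757.59 − 3565.06 = 192.53 ≈ 193 km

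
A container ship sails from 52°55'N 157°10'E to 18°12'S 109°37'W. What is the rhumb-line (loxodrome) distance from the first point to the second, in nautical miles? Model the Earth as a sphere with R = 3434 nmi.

6494 nmi

Δψ = ln[tan(π/4+φ₂/2)/tan(π/4+φ₁/2)] = -1.4155;  Δφ = -1.2412 rad,  Δλ = +1.6269 rad
q = Δφ/Δψ = 0.8768
d = R·√(Δφ² + q²Δλ²) = 3434·1.89096 = 6494 nmi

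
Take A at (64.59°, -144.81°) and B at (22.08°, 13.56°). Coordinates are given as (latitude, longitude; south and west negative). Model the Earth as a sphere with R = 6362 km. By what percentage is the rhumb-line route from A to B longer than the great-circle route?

Great circle: σ = 1.6009 rad → d_gc = Rσ = 10184.9 km
Rhumb: Δφ = -0.7419, Δλ = +2.7641, Δψ = -1.0944, q = Δφ/Δψ = 0.6780 → d_rh = R√(Δφ²+q²Δλ²) = 12822.4 km
Excess = (12822.4 − 10184.9) / 10184.9 = 2637.5 / 10184.9 = 25.90% ≈ 25.9%

25.9%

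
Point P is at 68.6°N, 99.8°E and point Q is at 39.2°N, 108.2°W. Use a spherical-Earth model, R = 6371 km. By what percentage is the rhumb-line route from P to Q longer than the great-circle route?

27.6%

Great circle: σ = 1.2252 rad → d_gc = Rσ = 7805.5 km
Rhumb: Δφ = -0.5131, Δλ = +2.6529, Δψ = -0.9215, q = Δφ/Δψ = 0.5569 → d_rh = R√(Δφ²+q²Δλ²) = 9963.3 km
Excess = (9963.3 − 7805.5) / 7805.5 = 2157.8 / 7805.5 = 27.64% ≈ 27.6%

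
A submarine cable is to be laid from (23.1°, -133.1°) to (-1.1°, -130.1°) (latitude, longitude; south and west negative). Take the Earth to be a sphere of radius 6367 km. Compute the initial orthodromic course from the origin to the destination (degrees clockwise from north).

172.7°

N = sin Δλ·cos φ₂ = +0.0523;  D = cos φ₁ sin φ₂ − sin φ₁ cos φ₂ cos Δλ = -0.4094
initial course = atan2(N, D) = 172.72°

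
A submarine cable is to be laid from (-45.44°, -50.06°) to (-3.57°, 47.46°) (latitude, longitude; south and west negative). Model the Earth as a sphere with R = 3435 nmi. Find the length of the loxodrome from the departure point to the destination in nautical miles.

Rhumb course C = atan2(Δλ, Δψ) with Δψ = ln[tan(π/4+φ₂/2)/tan(π/4+φ₁/2)] = +0.8299, Δλ = +1.7020 → C = 64.01°
d = R·|Δφ| / |cos C| = 3435·0.73077 / 0.43828 = 5727 nmi

5727 nmi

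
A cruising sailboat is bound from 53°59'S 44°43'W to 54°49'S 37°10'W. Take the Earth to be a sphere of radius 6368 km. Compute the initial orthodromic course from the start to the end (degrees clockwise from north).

N = sin Δλ·cos φ₂ = +0.0757;  D = cos φ₁ sin φ₂ − sin φ₁ cos φ₂ cos Δλ = -0.0186
initial course = atan2(N, D) = 103.79°

103.8°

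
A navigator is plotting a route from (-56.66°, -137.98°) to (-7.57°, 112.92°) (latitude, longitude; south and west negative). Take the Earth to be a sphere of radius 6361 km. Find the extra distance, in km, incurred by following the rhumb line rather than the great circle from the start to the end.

Great circle: cos σ = sin φ₁ sin φ₂ + cos φ₁ cos φ₂ cos Δλ,  σ = 1.6391 rad → d_gc = 10426.1 km
Rhumb line: Δψ = +1.0733, q = Δφ/Δψ = 0.7983, d_rh = R√(Δφ²+q²Δλ²) = 11098.9 km
Excess = 11098.9 − 10426.1 = 672.8 ≈ 673 km

673 km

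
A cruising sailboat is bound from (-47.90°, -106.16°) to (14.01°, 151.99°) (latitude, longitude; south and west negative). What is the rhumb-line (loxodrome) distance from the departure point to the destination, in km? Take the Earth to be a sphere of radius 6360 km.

Δψ = ln[tan(π/4+φ₂/2)/tan(π/4+φ₁/2)] = +1.2019;  Δφ = +1.0805 rad,  Δλ = -1.7776 rad
q = Δφ/Δψ = 0.8991
d = R·√(Δφ² + q²Δλ²) = 6360·1.92917 = 12270 km

12270 km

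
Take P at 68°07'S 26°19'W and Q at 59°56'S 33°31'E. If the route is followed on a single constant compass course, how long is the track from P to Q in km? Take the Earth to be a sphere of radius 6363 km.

Rhumb course C = atan2(Δλ, Δψ) with Δψ = ln[tan(π/4+φ₂/2)/tan(π/4+φ₁/2)] = +0.3288, Δλ = +1.0443 → C = 72.53°
d = R·|Δφ| / |cos C| = 6363·0.14283 / 0.30028 = 3026 km

3026 km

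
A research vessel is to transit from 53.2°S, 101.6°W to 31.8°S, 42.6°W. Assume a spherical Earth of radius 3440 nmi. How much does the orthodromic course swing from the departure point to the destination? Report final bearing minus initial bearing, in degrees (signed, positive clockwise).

At departure: θ₁ = atan2(sin Δλ cos φ₂, cos φ₁ sin φ₂ − sin φ₁ cos φ₂ cos Δλ) = 87.26°
At arrival: θ₂ = atan2(sin Δλ cos φ₁, −cos φ₂ sin φ₁ + sin φ₂ cos φ₁ cos Δλ) = 44.75°
Δθ = θ₂ − θ₁ = -42.5°

-42.5°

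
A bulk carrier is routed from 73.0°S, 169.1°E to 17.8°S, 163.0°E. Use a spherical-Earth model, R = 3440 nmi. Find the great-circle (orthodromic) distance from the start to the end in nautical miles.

Haversine: a = sin²(Δφ/2)+cos φ₁ cos φ₂ sin²(Δλ/2) = 0.21543;  σ = 2·atan2(√a,√(1−a))
σ = 55.310° → d = Rσ = 3440·0.96534 = 3321 nmi

3321 nmi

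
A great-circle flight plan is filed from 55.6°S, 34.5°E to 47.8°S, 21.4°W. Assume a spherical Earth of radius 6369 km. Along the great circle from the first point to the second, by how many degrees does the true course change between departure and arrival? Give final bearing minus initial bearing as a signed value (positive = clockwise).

Initial bearing θ₁ = atan2(sin Δλ cos φ₂, cos φ₁ sin φ₂ − sin φ₁ cos φ₂ cos Δλ) = 259.03°
Final bearing θ₂ = (initial bearing from the destination back to the start) + 180° = 304.34°
Δθ = θ₂ − θ₁ = +45.3°

+45.3°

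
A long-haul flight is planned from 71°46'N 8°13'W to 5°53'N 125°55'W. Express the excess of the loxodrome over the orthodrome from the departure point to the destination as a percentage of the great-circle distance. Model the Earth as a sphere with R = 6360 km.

Great circle: σ = 1.6181 rad → d_gc = Rσ = 10291.3 km
Rhumb: Δφ = -1.1499, Δλ = -2.0543, Δψ = -1.7268, q = Δφ/Δψ = 0.6659 → d_rh = R√(Δφ²+q²Δλ²) = 11365.6 km
Excess = (11365.6 − 10291.3) / 10291.3 = 1074.3 / 10291.3 = 10.44% ≈ 10.4%

10.4%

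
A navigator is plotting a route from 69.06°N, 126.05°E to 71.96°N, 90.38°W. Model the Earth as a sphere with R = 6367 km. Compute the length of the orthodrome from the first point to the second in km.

4108 km

cos σ = sin φ₁ sin φ₂ + cos φ₁ cos φ₂ cos Δλ
      = sin(69.06°)sin(71.96°) + cos(69.06°)cos(71.96°)cos(143.57°) = 0.7990
σ = 36.966° → d = Rσ = 6367·0.64518 = 4108 km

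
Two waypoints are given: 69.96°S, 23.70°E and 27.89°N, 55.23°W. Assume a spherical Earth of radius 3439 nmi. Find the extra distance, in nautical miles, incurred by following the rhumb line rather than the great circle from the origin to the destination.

147 nmi

Great circle: cos σ = sin φ₁ sin φ₂ + cos φ₁ cos φ₂ cos Δλ,  σ = 1.9620 rad → d_gc = 6747.3 nmi
Rhumb line: Δψ = +2.2406, q = Δφ/Δψ = 0.7622, d_rh = R√(Δφ²+q²Δλ²) = 6894.4 nmi
Excess = 6894.4 − 6747.3 = 147.1 ≈ 147 nmi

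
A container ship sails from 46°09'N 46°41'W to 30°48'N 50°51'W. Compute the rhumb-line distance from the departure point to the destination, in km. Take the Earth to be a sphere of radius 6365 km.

Δψ = ln[tan(π/4+φ₂/2)/tan(π/4+φ₁/2)] = -0.3446;  Δφ = -0.2679 rad,  Δλ = -0.0727 rad
q = Δφ/Δψ = 0.7775
d = R·√(Δφ² + q²Δλ²) = 6365·0.27381 = 1743 km

1743 km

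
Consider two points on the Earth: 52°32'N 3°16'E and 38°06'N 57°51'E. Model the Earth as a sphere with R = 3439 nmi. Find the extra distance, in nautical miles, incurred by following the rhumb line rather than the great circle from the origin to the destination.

Great circle: cos σ = sin φ₁ sin φ₂ + cos φ₁ cos φ₂ cos Δλ,  σ = 0.6964 rad → d_gc = 2394.9 nmi
Rhumb line: Δψ = -0.3612, q = Δφ/Δψ = 0.6975, d_rh = R√(Δφ²+q²Δλ²) = 2443.8 nmi
Excess = 2443.8 − 2394.9 = 48.9 ≈ 49 nmi

49 nmi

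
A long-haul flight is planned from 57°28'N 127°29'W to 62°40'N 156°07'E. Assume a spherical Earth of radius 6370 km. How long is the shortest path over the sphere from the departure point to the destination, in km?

cos σ = sin φ₁ sin φ₂ + cos φ₁ cos φ₂ cos Δλ
      = sin(57.47°)sin(62.67°) + cos(57.47°)cos(62.67°)cos(-76.40°) = 0.8070
σ = 36.195° → d = Rσ = 6370·0.63172 = 4024 km

4024 km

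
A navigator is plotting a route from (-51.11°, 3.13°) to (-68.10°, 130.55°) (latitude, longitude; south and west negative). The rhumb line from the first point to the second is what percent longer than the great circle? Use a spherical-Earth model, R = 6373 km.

Great circle: σ = 0.9522 rad → d_gc = Rσ = 6068.4 km
Rhumb: Δφ = -0.2965, Δλ = +2.2239, Δψ = -0.6014, q = Δφ/Δψ = 0.4930 → d_rh = R√(Δφ²+q²Δλ²) = 7238.9 km
Excess = (7238.9 − 6068.4) / 6068.4 = 1170.5 / 6068.4 = 19.29% ≈ 19.3%

19.3%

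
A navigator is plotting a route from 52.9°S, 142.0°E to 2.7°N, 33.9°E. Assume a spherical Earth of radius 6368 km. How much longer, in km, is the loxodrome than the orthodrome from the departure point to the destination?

Great circle: cos σ = sin φ₁ sin φ₂ + cos φ₁ cos φ₂ cos Δλ,  σ = 1.7975 rad → d_gc = 11446.5 km
Rhumb line: Δψ = +1.1391, q = Δφ/Δψ = 0.8519, d_rh = R√(Δφ²+q²Δλ²) = 11956.2 km
Excess = 11956.2 − 11446.5 = 509.7 ≈ 510 km

510 km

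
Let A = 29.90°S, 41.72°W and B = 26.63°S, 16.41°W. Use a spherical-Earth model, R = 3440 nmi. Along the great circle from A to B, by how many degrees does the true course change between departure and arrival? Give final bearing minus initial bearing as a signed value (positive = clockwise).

-12.1°

At departure: θ₁ = atan2(sin Δλ cos φ₂, cos φ₁ sin φ₂ − sin φ₁ cos φ₂ cos Δλ) = 87.86°
At arrival: θ₂ = atan2(sin Δλ cos φ₁, −cos φ₂ sin φ₁ + sin φ₂ cos φ₁ cos Δλ) = 75.72°
Δθ = θ₂ − θ₁ = -12.1°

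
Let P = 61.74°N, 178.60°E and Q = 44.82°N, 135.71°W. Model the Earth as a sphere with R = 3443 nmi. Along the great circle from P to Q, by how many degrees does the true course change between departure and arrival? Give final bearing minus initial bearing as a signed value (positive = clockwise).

+37.7°

At departure: θ₁ = atan2(sin Δλ cos φ₂, cos φ₁ sin φ₂ − sin φ₁ cos φ₂ cos Δλ) = 101.44°
At arrival: θ₂ = atan2(sin Δλ cos φ₁, −cos φ₂ sin φ₁ + sin φ₂ cos φ₁ cos Δλ) = 139.14°
Δθ = θ₂ − θ₁ = +37.7°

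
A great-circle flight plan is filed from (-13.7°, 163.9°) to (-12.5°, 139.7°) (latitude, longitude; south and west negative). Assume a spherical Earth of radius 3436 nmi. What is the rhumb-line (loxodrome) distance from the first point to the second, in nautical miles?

1415 nmi

Δψ = ln[tan(π/4+φ₂/2)/tan(π/4+φ₁/2)] = +0.0215;  Δφ = +0.0209 rad,  Δλ = -0.4224 rad
q = Δφ/Δψ = 0.9740
d = R·√(Δφ² + q²Δλ²) = 3436·0.41190 = 1415 nmi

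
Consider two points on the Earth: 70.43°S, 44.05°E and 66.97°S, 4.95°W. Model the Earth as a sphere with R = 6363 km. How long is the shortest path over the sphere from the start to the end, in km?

1956 km

cos σ = sin φ₁ sin φ₂ + cos φ₁ cos φ₂ cos Δλ
      = sin(-70.43°)sin(-66.97°) + cos(-70.43°)cos(-66.97°)cos(-49.00°) = 0.9531
σ = 17.616° → d = Rσ = 6363·0.30745 = 1956 km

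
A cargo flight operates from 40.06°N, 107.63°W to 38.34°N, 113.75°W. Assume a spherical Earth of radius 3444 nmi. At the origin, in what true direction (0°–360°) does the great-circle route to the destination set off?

252.0°

θ = atan2( sin Δλ·cos φ₂ ,  cos φ₁ sin φ₂ − sin φ₁ cos φ₂ cos Δλ )
  = atan2(-0.0836, -0.0271) = 252.02°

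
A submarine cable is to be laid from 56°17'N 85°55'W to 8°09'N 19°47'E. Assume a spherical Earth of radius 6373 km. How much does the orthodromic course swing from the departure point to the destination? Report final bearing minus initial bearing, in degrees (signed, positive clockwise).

+75.2°

Initial bearing θ₁ = atan2(sin Δλ cos φ₂, cos φ₁ sin φ₂ − sin φ₁ cos φ₂ cos Δλ) = 72.44°
Final bearing θ₂ = (initial bearing from the destination back to the start) + 180° = 147.68°
Δθ = θ₂ − θ₁ = +75.2°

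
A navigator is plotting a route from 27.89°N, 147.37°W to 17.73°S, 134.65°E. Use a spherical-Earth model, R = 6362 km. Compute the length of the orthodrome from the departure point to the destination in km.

cos σ = sin φ₁ sin φ₂ + cos φ₁ cos φ₂ cos Δλ
      = sin(27.89°)sin(-17.73°) + cos(27.89°)cos(-17.73°)cos(-77.98°) = 0.0329
σ = 88.116° → d = Rσ = 6362·1.53792 = 9784 km

9784 km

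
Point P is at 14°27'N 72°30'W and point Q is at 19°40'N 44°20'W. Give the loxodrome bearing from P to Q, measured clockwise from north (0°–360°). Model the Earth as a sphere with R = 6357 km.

Δψ = ln[tan(π/4+φ₂/2)/tan(π/4+φ₁/2)] = +0.0953
Δλ = +0.4916 rad (taken the short way round)
course = atan2(Δλ, Δψ) = 79.03°

79.0°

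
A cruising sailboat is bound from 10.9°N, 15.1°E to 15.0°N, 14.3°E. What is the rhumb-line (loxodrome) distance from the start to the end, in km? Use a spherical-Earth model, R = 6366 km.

Δψ = ln[tan(π/4+φ₂/2)/tan(π/4+φ₁/2)] = +0.0734;  Δφ = +0.0716 rad,  Δλ = -0.0140 rad
q = Δφ/Δψ = 0.9743
d = R·√(Δφ² + q²Δλ²) = 6366·0.07284 = 464 km

464 km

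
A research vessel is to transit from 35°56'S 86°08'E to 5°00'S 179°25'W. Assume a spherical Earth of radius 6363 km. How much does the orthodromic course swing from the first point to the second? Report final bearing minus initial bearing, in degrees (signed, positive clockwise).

At departure: θ₁ = atan2(sin Δλ cos φ₂, cos φ₁ sin φ₂ − sin φ₁ cos φ₂ cos Δλ) = 96.66°
At arrival: θ₂ = atan2(sin Δλ cos φ₁, −cos φ₂ sin φ₁ + sin φ₂ cos φ₁ cos Δλ) = 53.83°
Δθ = θ₂ − θ₁ = -42.8°

-42.8°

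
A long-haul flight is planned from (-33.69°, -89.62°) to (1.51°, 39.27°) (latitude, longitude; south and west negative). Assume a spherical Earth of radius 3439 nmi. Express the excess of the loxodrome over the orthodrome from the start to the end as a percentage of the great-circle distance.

Great circle: σ = 2.1375 rad → d_gc = Rσ = 7350.7 nmi
Rhumb: Δφ = +0.6144, Δλ = +2.2496, Δψ = +0.6515, q = Δφ/Δψ = 0.9430 → d_rh = R√(Δφ²+q²Δλ²) = 7594.9 nmi
Excess = (7594.9 − 7350.7) / 7350.7 = 244.2 / 7350.7 = 3.32% ≈ 3.3%

3.3%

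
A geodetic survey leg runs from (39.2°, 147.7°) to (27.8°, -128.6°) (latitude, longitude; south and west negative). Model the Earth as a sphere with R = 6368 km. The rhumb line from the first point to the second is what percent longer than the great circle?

3.3%

Great circle: σ = 1.1918 rad → d_gc = Rσ = 7589.3 km
Rhumb: Δφ = -0.1990, Δλ = +1.4608, Δψ = -0.2393, q = Δφ/Δψ = 0.8313 → d_rh = R√(Δφ²+q²Δλ²) = 7836.4 km
Excess = (7836.4 − 7589.3) / 7589.3 = 247.1 / 7589.3 = 3.26% ≈ 3.3%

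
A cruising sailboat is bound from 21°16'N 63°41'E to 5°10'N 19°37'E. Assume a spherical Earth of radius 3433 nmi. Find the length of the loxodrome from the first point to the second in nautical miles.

2737 nmi

Rhumb course C = atan2(Δλ, Δψ) with Δψ = ln[tan(π/4+φ₂/2)/tan(π/4+φ₁/2)] = -0.2897, Δλ = -0.7691 → C = 249.36°
d = R·|Δφ| / |cos C| = 3433·0.28100 / 0.35250 = 2737 nmi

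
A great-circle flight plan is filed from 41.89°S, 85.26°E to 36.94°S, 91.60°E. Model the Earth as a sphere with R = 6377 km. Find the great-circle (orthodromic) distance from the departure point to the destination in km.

cos σ = sin φ₁ sin φ₂ + cos φ₁ cos φ₂ cos Δλ
      = sin(-41.89°)sin(-36.94°) + cos(-41.89°)cos(-36.94°)cos(6.34°) = 0.9926
σ = 6.960° → d = Rσ = 6377·0.12147 = 775 km

775 km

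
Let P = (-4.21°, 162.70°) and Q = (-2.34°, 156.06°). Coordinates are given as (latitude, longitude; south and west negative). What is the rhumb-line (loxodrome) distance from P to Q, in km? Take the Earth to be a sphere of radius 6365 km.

765 km

Rhumb course C = atan2(Δλ, Δψ) with Δψ = ln[tan(π/4+φ₂/2)/tan(π/4+φ₁/2)] = +0.0327, Δλ = -0.1159 → C = 285.75°
d = R·|Δφ| / |cos C| = 6365·0.03264 / 0.27150 = 765 km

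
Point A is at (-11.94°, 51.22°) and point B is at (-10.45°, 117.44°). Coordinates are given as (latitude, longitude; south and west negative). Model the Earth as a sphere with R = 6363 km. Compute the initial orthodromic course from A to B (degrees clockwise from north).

96.1°

N = sin Δλ·cos φ₂ = +0.8999;  D = cos φ₁ sin φ₂ − sin φ₁ cos φ₂ cos Δλ = -0.0954
initial course = atan2(N, D) = 96.05°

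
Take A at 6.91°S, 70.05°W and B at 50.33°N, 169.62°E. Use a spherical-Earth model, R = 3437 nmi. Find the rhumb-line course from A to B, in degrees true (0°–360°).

Δψ = ln[tan(π/4+φ₂/2)/tan(π/4+φ₁/2)] = +1.1406
Δλ = -2.1002 rad (taken the short way round)
course = atan2(Δλ, Δψ) = 298.51°

298.5°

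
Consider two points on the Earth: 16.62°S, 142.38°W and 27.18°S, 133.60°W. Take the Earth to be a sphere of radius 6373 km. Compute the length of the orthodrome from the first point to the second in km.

Haversine: a = sin²(Δφ/2)+cos φ₁ cos φ₂ sin²(Δλ/2) = 0.01346;  σ = 2·atan2(√a,√(1−a))
σ = 13.326° → d = Rσ = 6373·0.23258 = 1482 km

1482 km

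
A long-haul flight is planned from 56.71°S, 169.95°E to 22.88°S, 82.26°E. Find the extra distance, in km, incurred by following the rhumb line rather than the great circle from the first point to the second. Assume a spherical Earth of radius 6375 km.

Great circle: cos σ = sin φ₁ sin φ₂ + cos φ₁ cos φ₂ cos Δλ,  σ = 1.2181 rad → d_gc = 7765.7 km
Rhumb line: Δψ = +0.7970, q = Δφ/Δψ = 0.7408, d_rh = R√(Δφ²+q²Δλ²) = 8149.3 km
Excess = 8149.3 − 7765.7 = 383.6 ≈ 384 km

384 km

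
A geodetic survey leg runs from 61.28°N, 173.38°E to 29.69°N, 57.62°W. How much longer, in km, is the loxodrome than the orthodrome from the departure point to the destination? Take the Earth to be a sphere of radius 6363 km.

1360 km

Great circle: cos σ = sin φ₁ sin φ₂ + cos φ₁ cos φ₂ cos Δλ,  σ = 1.3983 rad → d_gc = 8897.2 km
Rhumb line: Δψ = -0.8195, q = Δφ/Δψ = 0.6728, d_rh = R√(Δφ²+q²Δλ²) = 10257.5 km
Excess = 10257.5 − 8897.2 = 1360.3 ≈ 1360 km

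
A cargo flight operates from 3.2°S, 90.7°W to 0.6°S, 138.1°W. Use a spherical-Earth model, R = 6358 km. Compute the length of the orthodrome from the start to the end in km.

Haversine: a = sin²(Δφ/2)+cos φ₁ cos φ₂ sin²(Δλ/2) = 0.16182;  σ = 2·atan2(√a,√(1−a))
σ = 47.440° → d = Rσ = 6358·0.82798 = 5264 km

5264 km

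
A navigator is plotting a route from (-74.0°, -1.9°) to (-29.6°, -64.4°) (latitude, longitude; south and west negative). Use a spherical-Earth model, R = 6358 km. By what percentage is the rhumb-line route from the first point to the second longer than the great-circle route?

3.3%

Great circle: σ = 0.9453 rad → d_gc = Rσ = 6010.4 km
Rhumb: Δφ = +0.7749, Δλ = -1.0908, Δψ = +1.4210, q = Δφ/Δψ = 0.5453 → d_rh = R√(Δφ²+q²Δλ²) = 6211.3 km
Excess = (6211.3 − 6010.4) / 6010.4 = 200.9 / 6010.4 = 3.34% ≈ 3.3%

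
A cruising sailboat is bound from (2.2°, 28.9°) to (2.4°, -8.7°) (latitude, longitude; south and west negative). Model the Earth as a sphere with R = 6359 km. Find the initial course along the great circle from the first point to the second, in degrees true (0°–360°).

271.1°

N = sin Δλ·cos φ₂ = -0.6096;  D = cos φ₁ sin φ₂ − sin φ₁ cos φ₂ cos Δλ = +0.0115
initial course = atan2(N, D) = 271.08°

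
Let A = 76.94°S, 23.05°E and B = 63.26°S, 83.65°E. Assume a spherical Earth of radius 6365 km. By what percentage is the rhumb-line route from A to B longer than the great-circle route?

4.2%

Great circle: σ = 0.4030 rad → d_gc = Rσ = 2565.4 km
Rhumb: Δφ = +0.2388, Δλ = +1.0577, Δψ = +0.7306, q = Δφ/Δψ = 0.3268 → d_rh = R√(Δφ²+q²Δλ²) = 2673.8 km
Excess = (2673.8 − 2565.4) / 2565.4 = 108.4 / 2565.4 = 4.23% ≈ 4.2%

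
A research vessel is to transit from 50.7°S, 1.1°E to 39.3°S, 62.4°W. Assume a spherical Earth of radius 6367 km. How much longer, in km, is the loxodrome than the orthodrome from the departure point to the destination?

139 km

Great circle: cos σ = sin φ₁ sin φ₂ + cos φ₁ cos φ₂ cos Δλ,  σ = 0.7830 rad → d_gc = 4985.1 km
Rhumb line: Δψ = +0.2828, q = Δφ/Δψ = 0.7036, d_rh = R√(Δφ²+q²Δλ²) = 5123.9 km
Excess = 5123.9 − 4985.1 = 138.8 ≈ 139 km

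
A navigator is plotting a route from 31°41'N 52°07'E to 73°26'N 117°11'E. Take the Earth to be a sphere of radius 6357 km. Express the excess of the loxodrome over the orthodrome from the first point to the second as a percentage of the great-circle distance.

3.7%

Great circle: σ = 0.9201 rad → d_gc = Rσ = 5849.3 km
Rhumb: Δφ = +0.7287, Δλ = +1.1356, Δψ = +1.3435, q = Δφ/Δψ = 0.5424 → d_rh = R√(Δφ²+q²Δλ²) = 6065.4 km
Excess = (6065.4 − 5849.3) / 5849.3 = 216.1 / 5849.3 = 3.69% ≈ 3.7%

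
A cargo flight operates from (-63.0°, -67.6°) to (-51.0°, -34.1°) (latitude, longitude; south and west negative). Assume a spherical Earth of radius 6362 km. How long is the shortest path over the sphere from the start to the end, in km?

cos σ = sin φ₁ sin φ₂ + cos φ₁ cos φ₂ cos Δλ
      = sin(-63.00°)sin(-51.00°) + cos(-63.00°)cos(-51.00°)cos(33.50°) = 0.9307
σ = 21.458° → d = Rσ = 6362·0.37451 = 2383 km

2383 km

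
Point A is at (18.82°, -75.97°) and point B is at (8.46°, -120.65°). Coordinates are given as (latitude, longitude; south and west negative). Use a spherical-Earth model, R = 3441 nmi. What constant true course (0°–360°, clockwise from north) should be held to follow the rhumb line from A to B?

256.6°

Meridional parts: M(φ₁)=+0.3345, M(φ₂)=+0.1482 → ΔM = -0.1863;  Δλ = -0.7798 rad
tan C = Δλ / ΔM = +4.1847 → C = 256.56°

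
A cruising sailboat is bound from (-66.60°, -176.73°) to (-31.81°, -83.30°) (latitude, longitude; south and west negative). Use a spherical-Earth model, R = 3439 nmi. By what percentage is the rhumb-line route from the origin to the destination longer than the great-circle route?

Great circle: σ = 1.0888 rad → d_gc = Rσ = 3744.3 nmi
Rhumb: Δφ = +0.6072, Δλ = +1.6307, Δψ = +0.9885, q = Δφ/Δψ = 0.6143 → d_rh = R√(Δφ²+q²Δλ²) = 4028.3 nmi
Excess = (4028.3 − 3744.3) / 3744.3 = 284.0 / 3744.3 = 7.58% ≈ 7.6%

7.6%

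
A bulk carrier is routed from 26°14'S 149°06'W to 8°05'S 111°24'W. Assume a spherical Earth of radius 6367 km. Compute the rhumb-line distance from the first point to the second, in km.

Rhumb course C = atan2(Δλ, Δψ) with Δψ = ln[tan(π/4+φ₂/2)/tan(π/4+φ₁/2)] = +0.3332, Δλ = +0.6580 → C = 63.14°
d = R·|Δφ| / |cos C| = 6367·0.31678 / 0.45177 = 4465 km

4465 km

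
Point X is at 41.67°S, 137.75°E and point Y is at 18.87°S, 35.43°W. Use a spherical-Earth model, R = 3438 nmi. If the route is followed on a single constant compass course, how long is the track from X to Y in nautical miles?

Δψ = ln[tan(π/4+φ₂/2)/tan(π/4+φ₁/2)] = +0.4660;  Δφ = +0.3979 rad,  Δλ = -3.0226 rad
q = Δφ/Δψ = 0.8540
d = R·√(Δφ² + q²Δλ²) = 3438·2.61172 = 8979 nmi

8979 nmi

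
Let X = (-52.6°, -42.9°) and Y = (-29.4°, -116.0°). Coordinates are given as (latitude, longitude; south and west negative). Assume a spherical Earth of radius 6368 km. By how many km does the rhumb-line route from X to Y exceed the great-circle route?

Great circle: cos σ = sin φ₁ sin φ₂ + cos φ₁ cos φ₂ cos Δλ,  σ = 0.9958 rad → d_gc = 6341.4 km
Rhumb line: Δψ = +0.5460, q = Δφ/Δψ = 0.7416, d_rh = R√(Δφ²+q²Δλ²) = 6553.4 km
Excess = 6553.4 − 6341.4 = 212.0 ≈ 212 km

212 km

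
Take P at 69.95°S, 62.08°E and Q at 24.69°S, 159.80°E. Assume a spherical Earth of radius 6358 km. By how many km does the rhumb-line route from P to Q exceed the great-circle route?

Great circle: cos σ = sin φ₁ sin φ₂ + cos φ₁ cos φ₂ cos Δλ,  σ = 1.2126 rad → d_gc = 7710.0 km
Rhumb line: Δψ = +1.2880, q = Δφ/Δψ = 0.6133, d_rh = R√(Δφ²+q²Δλ²) = 8334.1 km
Excess = 8334.1 − 7710.0 = 624.1 ≈ 624 km

624 km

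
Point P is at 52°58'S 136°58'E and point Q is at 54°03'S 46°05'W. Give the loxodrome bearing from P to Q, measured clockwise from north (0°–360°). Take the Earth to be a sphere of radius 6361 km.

90.6°

Meridional parts: M(φ₁)=-1.0939, M(φ₂)=-1.1257 → ΔM = -0.0318;  Δλ = +3.0884 rad
tan C = Δλ / ΔM = -97.1316 → C = 90.59°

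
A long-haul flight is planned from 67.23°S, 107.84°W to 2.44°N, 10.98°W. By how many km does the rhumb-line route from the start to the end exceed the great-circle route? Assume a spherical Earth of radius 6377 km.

Great circle: cos σ = sin φ₁ sin φ₂ + cos φ₁ cos φ₂ cos Δλ,  σ = 1.6563 rad → d_gc = 10562.5 km
Rhumb line: Δψ = +1.6452, q = Δφ/Δψ = 0.7391, d_rh = R√(Δφ²+q²Δλ²) = 11118.1 km
Excess = 11118.1 − 10562.5 = 555.6 ≈ 556 km

556 km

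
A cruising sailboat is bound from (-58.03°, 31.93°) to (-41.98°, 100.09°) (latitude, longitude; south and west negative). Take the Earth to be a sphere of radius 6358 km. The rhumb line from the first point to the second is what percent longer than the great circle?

3.8%

Great circle: σ = 0.7758 rad → d_gc = Rσ = 4932.7 km
Rhumb: Δφ = +0.2801, Δλ = +1.1896, Δψ = +0.4415, q = Δφ/Δψ = 0.6346 → d_rh = R√(Δφ²+q²Δλ²) = 5119.3 km
Excess = (5119.3 − 4932.7) / 4932.7 = 186.6 / 4932.7 = 3.78% ≈ 3.8%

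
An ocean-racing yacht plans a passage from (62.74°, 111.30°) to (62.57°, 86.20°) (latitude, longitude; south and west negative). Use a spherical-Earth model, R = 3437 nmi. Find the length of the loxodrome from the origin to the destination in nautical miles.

Δψ = ln[tan(π/4+φ₂/2)/tan(π/4+φ₁/2)] = -0.0065;  Δφ = -0.0030 rad,  Δλ = -0.4381 rad
q = Δφ/Δψ = 0.4593
d = R·√(Δφ² + q²Δλ²) = 3437·0.20125 = 692 nmi

692 nmi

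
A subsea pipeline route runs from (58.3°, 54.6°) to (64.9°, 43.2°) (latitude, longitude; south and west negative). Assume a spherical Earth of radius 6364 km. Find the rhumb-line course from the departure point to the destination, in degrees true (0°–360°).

Δψ = ln[tan(π/4+φ₂/2)/tan(π/4+φ₁/2)] = +0.2432
Δλ = -0.1990 rad (taken the short way round)
course = atan2(Δλ, Δψ) = 320.72°

320.7°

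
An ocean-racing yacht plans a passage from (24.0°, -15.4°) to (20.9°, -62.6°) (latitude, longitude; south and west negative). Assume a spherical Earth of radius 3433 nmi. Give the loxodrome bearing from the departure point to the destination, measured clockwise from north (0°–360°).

265.9°

Δψ = ln[tan(π/4+φ₂/2)/tan(π/4+φ₁/2)] = -0.0586
Δλ = -0.8238 rad (taken the short way round)
course = atan2(Δλ, Δψ) = 265.93°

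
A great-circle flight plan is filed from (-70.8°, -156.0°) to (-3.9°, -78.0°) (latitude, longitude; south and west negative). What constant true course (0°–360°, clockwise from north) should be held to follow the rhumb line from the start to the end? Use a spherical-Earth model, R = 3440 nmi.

38.5°

Meridional parts: M(φ₁)=-1.7770, M(φ₂)=-0.0681 → ΔM = +1.7089;  Δλ = +1.3614 rad
tan C = Δλ / ΔM = +0.7966 → C = 38.54°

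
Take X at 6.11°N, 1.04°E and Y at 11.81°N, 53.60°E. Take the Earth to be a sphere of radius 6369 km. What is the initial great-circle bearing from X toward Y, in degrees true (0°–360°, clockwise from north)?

θ = atan2( sin Δλ·cos φ₂ ,  cos φ₁ sin φ₂ − sin φ₁ cos φ₂ cos Δλ )
  = atan2(+0.7772, +0.1402) = 79.78°

79.8°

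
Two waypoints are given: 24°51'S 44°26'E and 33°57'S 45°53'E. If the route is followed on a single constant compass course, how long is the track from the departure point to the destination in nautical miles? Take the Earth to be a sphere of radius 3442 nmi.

Rhumb course C = atan2(Δλ, Δψ) with Δψ = ln[tan(π/4+φ₂/2)/tan(π/4+φ₁/2)] = -0.1826, Δλ = +0.0253 → C = 172.11°
d = R·|Δφ| / |cos C| = 3442·0.15882 / 0.99053 = 552 nmi

552 nmi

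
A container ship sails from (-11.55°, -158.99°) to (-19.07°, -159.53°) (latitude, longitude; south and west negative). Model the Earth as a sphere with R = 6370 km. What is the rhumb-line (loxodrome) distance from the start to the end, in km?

838 km

Rhumb course C = atan2(Δλ, Δψ) with Δψ = ln[tan(π/4+φ₂/2)/tan(π/4+φ₁/2)] = -0.1362, Δλ = -0.0094 → C = 183.96°
d = R·|Δφ| / |cos C| = 6370·0.13125 / 0.99761 = 838 km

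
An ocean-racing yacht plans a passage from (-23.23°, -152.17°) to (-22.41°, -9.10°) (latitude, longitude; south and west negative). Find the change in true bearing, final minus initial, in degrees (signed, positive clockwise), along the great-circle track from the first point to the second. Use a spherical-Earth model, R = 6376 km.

Initial bearing θ₁ = atan2(sin Δλ cos φ₂, cos φ₁ sin φ₂ − sin φ₁ cos φ₂ cos Δλ) = 139.12°
Final bearing θ₂ = (initial bearing from the destination back to the start) + 180° = 40.58°
Δθ = θ₂ − θ₁ = -98.5°

-98.5°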